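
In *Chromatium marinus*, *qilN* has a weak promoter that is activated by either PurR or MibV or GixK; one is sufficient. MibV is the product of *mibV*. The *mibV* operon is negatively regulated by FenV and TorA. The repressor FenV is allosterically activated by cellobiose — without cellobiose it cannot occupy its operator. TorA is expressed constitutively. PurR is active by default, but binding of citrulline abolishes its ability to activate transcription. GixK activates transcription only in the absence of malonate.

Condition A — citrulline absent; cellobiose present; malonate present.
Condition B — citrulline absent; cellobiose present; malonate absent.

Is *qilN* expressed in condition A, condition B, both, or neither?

Condition A:
Citrulline is absent, so PurR is active.
Cellobiose is present, so FenV is active.
TorA is produced constitutively and is active.
With repressor FenV bound, *mibV* is not transcribed.
So MibV is not produced.
Malonate is present, so GixK is inactive.
Activator PurR is present, so *qilN* is transcribed.
→ *qilN* is ON in A.
Condition B:
Citrulline is absent, so PurR is active.
Cellobiose is present, so FenV is active.
TorA is produced constitutively and is active.
With repressor FenV bound, *mibV* is not transcribed.
So MibV is not produced.
Malonate is absent, so GixK is active.
Activator PurR is present, so *qilN* is transcribed.
→ *qilN* is ON in B.

both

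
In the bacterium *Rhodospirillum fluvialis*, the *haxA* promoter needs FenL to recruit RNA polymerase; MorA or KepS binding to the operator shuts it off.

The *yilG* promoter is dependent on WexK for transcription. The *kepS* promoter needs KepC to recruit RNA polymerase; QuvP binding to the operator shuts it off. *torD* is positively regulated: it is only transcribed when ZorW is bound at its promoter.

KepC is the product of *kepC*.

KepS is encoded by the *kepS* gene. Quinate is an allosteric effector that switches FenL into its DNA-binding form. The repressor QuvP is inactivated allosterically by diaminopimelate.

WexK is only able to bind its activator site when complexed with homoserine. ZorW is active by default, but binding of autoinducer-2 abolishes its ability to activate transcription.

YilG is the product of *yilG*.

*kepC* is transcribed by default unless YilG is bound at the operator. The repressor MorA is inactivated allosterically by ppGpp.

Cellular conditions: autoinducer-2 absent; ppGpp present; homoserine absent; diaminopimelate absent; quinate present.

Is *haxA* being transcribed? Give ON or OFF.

ppGpp is present, so MorA is inactive.
Diaminopimelate is absent, so QuvP is active.
Homoserine is absent, so WexK is inactive.
Required activator WexK is absent, so *yilG* is not transcribed.
So YilG is not produced.
With no repressor bound, *kepC* is transcribed.
So KepC is produced and active.
With repressor QuvP bound, *kepS* is not transcribed.
So KepS is not produced.
Quinate is present, so FenL is active.
No repressor is bound and FenL is active, so *haxA* is transcribed.

ON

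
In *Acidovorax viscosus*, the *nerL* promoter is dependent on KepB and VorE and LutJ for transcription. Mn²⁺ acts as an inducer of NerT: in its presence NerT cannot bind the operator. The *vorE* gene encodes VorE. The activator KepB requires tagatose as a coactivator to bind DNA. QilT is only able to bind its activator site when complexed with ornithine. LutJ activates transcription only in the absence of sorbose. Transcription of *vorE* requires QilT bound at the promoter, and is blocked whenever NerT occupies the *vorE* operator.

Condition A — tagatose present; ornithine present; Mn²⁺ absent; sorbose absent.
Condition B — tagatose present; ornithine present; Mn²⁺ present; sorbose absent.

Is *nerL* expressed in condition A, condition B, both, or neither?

B only

Condition A:
Tagatose is present, so KepB is active.
Ornithine is present, so QilT is active.
Mn²⁺ is absent, so NerT is active.
With repressor NerT bound, *vorE* is not transcribed.
So VorE is not produced.
Sorbose is absent, so LutJ is active.
Required activator VorE is absent, so *nerL* is not transcribed.
→ *nerL* is OFF in A.
Condition B:
Tagatose is present, so KepB is active.
Ornithine is present, so QilT is active.
Mn²⁺ is present, so NerT is inactive.
No repressor is bound and QilT is active, so *vorE* is transcribed.
So VorE is produced and active.
Sorbose is absent, so LutJ is active.
No repressor is bound and KepB and VorE and LutJ are active, so *nerL* is transcribed.
→ *nerL* is ON in B.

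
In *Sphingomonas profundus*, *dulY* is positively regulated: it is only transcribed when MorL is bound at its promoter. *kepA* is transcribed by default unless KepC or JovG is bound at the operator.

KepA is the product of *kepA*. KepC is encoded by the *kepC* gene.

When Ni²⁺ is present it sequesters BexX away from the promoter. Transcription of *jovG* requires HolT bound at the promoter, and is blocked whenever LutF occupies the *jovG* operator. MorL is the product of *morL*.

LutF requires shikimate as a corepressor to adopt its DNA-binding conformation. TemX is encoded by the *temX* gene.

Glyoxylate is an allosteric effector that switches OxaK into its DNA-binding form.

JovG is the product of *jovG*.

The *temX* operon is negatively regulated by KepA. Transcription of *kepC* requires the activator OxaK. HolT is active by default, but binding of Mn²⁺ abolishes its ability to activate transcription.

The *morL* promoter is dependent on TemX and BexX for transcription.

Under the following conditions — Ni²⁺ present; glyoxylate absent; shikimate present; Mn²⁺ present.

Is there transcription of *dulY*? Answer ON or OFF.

OFF

Glyoxylate is absent, so OxaK is inactive.
Required activator OxaK is absent, so *kepC* is not transcribed.
So KepC is not produced.
Shikimate is present, so LutF is active.
Mn²⁺ is present, so HolT is inactive.
With repressor LutF bound, *jovG* is not transcribed.
So JovG is not produced.
With no repressor bound, *kepA* is transcribed.
So KepA is produced and active.
With repressor KepA bound, *temX* is not transcribed.
So TemX is not produced.
Ni²⁺ is present, so BexX is inactive.
Required activator TemX is absent, so *morL* is not transcribed.
So MorL is not produced.
Required activator MorL is absent, so *dulY* is not transcribed.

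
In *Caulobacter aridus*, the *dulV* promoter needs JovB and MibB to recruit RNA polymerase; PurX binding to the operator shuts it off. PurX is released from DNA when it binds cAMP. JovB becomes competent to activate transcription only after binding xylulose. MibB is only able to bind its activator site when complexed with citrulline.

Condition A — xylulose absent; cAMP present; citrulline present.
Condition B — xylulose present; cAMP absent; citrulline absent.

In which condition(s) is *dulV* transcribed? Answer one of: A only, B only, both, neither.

Condition A:
Xylulose is absent, so JovB is inactive.
cAMP is present, so PurX is inactive.
Citrulline is present, so MibB is active.
Required activator JovB is absent, so *dulV* is not transcribed.
→ *dulV* is OFF in A.
Condition B:
Xylulose is present, so JovB is active.
cAMP is absent, so PurX is active.
Citrulline is absent, so MibB is inactive.
With repressor PurX bound, *dulV* is not transcribed.
→ *dulV* is OFF in B.

neither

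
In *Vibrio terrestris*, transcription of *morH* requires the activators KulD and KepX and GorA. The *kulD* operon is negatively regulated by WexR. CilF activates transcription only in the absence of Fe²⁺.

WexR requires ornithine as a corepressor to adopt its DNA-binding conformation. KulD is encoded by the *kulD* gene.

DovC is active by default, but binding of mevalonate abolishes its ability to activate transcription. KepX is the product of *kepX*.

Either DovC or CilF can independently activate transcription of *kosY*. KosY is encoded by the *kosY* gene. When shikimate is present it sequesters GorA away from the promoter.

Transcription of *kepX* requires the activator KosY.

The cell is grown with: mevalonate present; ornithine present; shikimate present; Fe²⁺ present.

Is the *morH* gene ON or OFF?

Ornithine is present, so WexR is active.
With repressor WexR bound, *kulD* is not transcribed.
So KulD is not produced.
Mevalonate is present, so DovC is inactive.
Fe²⁺ is present, so CilF is inactive.
No activator is available at the *kosY* promoter, so *kosY* is not transcribed.
So KosY is not produced.
Required activator KosY is absent, so *kepX* is not transcribed.
So KepX is not produced.
Shikimate is present, so GorA is inactive.
Required activator KulD is absent, so *morH* is not transcribed.

OFF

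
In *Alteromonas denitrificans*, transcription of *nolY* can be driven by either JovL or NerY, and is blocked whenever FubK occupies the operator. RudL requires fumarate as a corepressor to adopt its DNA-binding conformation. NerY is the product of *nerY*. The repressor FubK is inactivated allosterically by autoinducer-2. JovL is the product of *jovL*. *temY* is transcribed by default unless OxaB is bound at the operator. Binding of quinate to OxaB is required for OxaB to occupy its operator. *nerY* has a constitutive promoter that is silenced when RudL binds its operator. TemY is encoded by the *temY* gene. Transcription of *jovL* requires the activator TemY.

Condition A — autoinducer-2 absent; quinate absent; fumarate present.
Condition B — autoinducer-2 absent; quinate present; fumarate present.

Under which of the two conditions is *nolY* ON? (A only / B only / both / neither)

neither

Condition A:
Autoinducer-2 is absent, so FubK is active.
Quinate is absent, so OxaB is inactive.
With no repressor bound, *temY* is transcribed.
So TemY is produced and active.
No repressor is bound and TemY is active, so *jovL* is transcribed.
So JovL is produced and active.
Fumarate is present, so RudL is active.
With repressor RudL bound, *nerY* is not transcribed.
So NerY is not produced.
With repressor FubK bound, *nolY* is not transcribed.
→ *nolY* is OFF in A.
Condition B:
Autoinducer-2 is absent, so FubK is active.
Quinate is present, so OxaB is active.
With repressor OxaB bound, *temY* is not transcribed.
So TemY is not produced.
Required activator TemY is absent, so *jovL* is not transcribed.
So JovL is not produced.
Fumarate is present, so RudL is active.
With repressor RudL bound, *nerY* is not transcribed.
So NerY is not produced.
With repressor FubK bound, *nolY* is not transcribed.
→ *nolY* is OFF in B.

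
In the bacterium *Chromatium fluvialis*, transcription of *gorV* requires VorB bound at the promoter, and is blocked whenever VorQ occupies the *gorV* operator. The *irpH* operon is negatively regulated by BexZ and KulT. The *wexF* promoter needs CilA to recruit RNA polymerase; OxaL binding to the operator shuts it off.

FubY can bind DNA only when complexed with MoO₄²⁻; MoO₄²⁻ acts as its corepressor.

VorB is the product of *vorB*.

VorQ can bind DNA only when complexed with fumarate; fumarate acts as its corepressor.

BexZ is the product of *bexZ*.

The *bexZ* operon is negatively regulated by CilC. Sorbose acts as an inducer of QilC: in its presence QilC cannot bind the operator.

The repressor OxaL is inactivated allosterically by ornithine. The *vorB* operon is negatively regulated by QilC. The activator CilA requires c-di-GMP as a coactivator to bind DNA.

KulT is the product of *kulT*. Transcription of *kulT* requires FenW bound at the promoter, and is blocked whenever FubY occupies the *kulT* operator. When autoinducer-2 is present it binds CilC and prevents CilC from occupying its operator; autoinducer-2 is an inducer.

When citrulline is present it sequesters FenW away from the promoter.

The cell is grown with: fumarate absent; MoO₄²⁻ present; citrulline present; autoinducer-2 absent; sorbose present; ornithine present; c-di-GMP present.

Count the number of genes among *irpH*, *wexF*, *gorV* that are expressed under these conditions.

Autoinducer-2 is absent, so CilC is active.
With repressor CilC bound, *bexZ* is not transcribed.
So BexZ is not produced.
MoO₄²⁻ is present, so FubY is active.
Citrulline is present, so FenW is inactive.
With repressor FubY bound, *kulT* is not transcribed.
So KulT is not produced.
With no repressor bound, *irpH* is transcribed.
→ *irpH* is ON.
c-di-GMP is present, so CilA is active.
Ornithine is present, so OxaL is inactive.
No repressor is bound and CilA is active, so *wexF* is transcribed.
→ *wexF* is ON.
Sorbose is present, so QilC is inactive.
With no repressor bound, *vorB* is transcribed.
So VorB is produced and active.
Fumarate is absent, so VorQ is inactive.
No repressor is bound and VorB is active, so *gorV* is transcribed.
→ *gorV* is ON.
3 of the 3 genes are transcribed.

3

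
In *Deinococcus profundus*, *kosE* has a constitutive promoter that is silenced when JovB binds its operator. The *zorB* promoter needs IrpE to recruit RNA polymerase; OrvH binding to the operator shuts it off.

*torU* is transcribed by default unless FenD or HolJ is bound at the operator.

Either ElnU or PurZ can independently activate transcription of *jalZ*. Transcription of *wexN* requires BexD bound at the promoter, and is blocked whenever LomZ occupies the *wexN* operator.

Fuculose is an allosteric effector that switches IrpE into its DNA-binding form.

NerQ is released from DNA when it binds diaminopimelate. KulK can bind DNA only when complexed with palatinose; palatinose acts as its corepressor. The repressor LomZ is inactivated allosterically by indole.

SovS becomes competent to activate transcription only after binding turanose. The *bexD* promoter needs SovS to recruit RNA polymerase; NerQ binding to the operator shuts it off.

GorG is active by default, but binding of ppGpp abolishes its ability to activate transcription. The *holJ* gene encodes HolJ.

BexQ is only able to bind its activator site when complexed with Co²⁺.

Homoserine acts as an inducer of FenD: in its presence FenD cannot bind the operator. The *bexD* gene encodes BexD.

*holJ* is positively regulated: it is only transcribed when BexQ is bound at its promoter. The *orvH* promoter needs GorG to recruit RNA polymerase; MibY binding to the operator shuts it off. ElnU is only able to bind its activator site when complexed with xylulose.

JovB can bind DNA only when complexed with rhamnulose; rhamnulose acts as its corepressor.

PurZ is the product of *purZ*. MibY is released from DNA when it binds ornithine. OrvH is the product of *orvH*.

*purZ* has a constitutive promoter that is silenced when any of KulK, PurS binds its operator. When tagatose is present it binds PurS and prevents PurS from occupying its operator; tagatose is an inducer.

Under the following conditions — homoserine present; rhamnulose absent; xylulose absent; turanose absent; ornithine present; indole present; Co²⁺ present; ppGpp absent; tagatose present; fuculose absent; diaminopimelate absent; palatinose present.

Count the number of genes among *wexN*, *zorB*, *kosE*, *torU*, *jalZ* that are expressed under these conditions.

Indole is present, so LomZ is inactive.
Turanose is absent, so SovS is inactive.
Diaminopimelate is absent, so NerQ is active.
With repressor NerQ bound, *bexD* is not transcribed.
So BexD is not produced.
Required activator BexD is absent, so *wexN* is not transcribed.
→ *wexN* is OFF.
Ornithine is present, so MibY is inactive.
ppGpp is absent, so GorG is active.
No repressor is bound and GorG is active, so *orvH* is transcribed.
So OrvH is produced and active.
Fuculose is absent, so IrpE is inactive.
With repressor OrvH bound, *zorB* is not transcribed.
→ *zorB* is OFF.
Rhamnulose is absent, so JovB is inactive.
With no repressor bound, *kosE* is transcribed.
→ *kosE* is ON.
Homoserine is present, so FenD is inactive.
Co²⁺ is present, so BexQ is active.
No repressor is bound and BexQ is active, so *holJ* is transcribed.
So HolJ is produced and active.
With repressor HolJ bound, *torU* is not transcribed.
→ *torU* is OFF.
Xylulose is absent, so ElnU is inactive.
Palatinose is present, so KulK is active.
Tagatose is present, so PurS is inactive.
With repressor KulK bound, *purZ* is not transcribed.
So PurZ is not produced.
No activator is available at the *jalZ* promoter, so *jalZ* is not transcribed.
→ *jalZ* is OFF.
1 of the 5 genes is transcribed.

1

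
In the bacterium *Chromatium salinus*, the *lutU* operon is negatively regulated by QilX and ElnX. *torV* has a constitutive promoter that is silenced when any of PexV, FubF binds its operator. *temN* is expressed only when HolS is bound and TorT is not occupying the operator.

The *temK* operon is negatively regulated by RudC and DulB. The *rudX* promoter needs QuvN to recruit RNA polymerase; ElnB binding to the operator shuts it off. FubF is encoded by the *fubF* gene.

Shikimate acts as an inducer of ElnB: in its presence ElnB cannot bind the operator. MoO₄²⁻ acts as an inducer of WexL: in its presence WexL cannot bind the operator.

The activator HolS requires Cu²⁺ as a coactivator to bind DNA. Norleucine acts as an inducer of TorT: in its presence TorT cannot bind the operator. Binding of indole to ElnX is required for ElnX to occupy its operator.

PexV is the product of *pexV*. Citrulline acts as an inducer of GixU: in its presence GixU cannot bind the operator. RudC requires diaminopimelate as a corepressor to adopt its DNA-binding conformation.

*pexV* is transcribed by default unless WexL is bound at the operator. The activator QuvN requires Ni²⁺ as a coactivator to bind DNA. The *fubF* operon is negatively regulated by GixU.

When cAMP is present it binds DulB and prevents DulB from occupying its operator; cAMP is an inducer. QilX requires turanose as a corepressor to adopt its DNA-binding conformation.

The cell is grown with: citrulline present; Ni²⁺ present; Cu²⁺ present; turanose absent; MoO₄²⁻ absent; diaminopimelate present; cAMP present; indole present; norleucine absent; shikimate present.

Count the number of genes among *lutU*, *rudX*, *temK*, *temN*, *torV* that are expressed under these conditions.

1

Turanose is absent, so QilX is inactive.
Indole is present, so ElnX is active.
With repressor ElnX bound, *lutU* is not transcribed.
→ *lutU* is OFF.
Shikimate is present, so ElnB is inactive.
Ni²⁺ is present, so QuvN is active.
No repressor is bound and QuvN is active, so *rudX* is transcribed.
→ *rudX* is ON.
Diaminopimelate is present, so RudC is active.
cAMP is present, so DulB is inactive.
With repressor RudC bound, *temK* is not transcribed.
→ *temK* is OFF.
Cu²⁺ is present, so HolS is active.
Norleucine is absent, so TorT is active.
With repressor TorT bound, *temN* is not transcribed.
→ *temN* is OFF.
MoO₄²⁻ is absent, so WexL is active.
With repressor WexL bound, *pexV* is not transcribed.
So PexV is not produced.
Citrulline is present, so GixU is inactive.
With no repressor bound, *fubF* is transcribed.
So FubF is produced and active.
With repressor FubF bound, *torV* is not transcribed.
→ *torV* is OFF.
1 of the 5 genes is transcribed.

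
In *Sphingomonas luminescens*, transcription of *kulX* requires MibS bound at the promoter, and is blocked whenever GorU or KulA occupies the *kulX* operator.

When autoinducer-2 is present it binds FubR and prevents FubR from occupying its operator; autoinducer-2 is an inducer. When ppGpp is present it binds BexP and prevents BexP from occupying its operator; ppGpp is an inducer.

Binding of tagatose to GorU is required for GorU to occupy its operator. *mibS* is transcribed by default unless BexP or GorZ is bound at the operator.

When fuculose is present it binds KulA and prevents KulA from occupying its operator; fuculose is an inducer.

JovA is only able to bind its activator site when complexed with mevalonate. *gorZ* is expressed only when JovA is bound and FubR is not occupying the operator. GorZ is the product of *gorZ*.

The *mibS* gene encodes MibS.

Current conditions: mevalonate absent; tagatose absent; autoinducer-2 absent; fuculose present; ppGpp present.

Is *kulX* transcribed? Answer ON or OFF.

Tagatose is absent, so GorU is inactive.
ppGpp is present, so BexP is inactive.
Mevalonate is absent, so JovA is inactive.
Autoinducer-2 is absent, so FubR is active.
With repressor FubR bound, *gorZ* is not transcribed.
So GorZ is not produced.
With no repressor bound, *mibS* is transcribed.
So MibS is produced and active.
Fuculose is present, so KulA is inactive.
No repressor is bound and MibS is active, so *kulX* is transcribed.

ON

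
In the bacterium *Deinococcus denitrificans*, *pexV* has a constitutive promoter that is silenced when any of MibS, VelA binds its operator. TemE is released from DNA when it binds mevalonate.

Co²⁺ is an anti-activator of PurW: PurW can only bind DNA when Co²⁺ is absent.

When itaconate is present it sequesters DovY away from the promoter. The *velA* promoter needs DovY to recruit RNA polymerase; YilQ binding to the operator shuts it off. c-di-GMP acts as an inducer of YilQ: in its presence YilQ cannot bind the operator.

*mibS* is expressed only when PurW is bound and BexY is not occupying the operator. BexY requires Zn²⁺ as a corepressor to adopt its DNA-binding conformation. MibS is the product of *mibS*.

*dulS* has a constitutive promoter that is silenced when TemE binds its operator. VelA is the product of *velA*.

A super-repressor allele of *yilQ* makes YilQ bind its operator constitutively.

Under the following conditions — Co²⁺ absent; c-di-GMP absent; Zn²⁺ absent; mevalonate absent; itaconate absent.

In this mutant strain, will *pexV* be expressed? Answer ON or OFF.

OFF

Co²⁺ is absent, so PurW is active.
Zn²⁺ is absent, so BexY is inactive.
No repressor is bound and PurW is active, so *mibS* is transcribed.
So MibS is produced and active.
YilQ is constitutively active in this strain.
Itaconate is absent, so DovY is active.
With repressor YilQ bound, *velA* is not transcribed.
So VelA is not produced.
With repressor MibS bound, *pexV* is not transcribed.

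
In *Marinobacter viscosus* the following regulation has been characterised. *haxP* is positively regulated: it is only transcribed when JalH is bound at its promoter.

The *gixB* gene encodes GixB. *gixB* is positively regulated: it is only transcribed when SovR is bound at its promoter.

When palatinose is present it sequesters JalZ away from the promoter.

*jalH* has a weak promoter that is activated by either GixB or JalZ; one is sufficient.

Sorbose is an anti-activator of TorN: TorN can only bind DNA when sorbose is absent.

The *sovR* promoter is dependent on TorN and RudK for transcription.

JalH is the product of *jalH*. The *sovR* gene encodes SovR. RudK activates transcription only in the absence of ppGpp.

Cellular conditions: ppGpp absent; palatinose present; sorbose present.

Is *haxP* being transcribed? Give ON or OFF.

OFF

Sorbose is present, so TorN is inactive.
ppGpp is absent, so RudK is active.
Required activator TorN is absent, so *sovR* is not transcribed.
So SovR is not produced.
Required activator SovR is absent, so *gixB* is not transcribed.
So GixB is not produced.
Palatinose is present, so JalZ is inactive.
No activator is available at the *jalH* promoter, so *jalH* is not transcribed.
So JalH is not produced.
Required activator JalH is absent, so *haxP* is not transcribed.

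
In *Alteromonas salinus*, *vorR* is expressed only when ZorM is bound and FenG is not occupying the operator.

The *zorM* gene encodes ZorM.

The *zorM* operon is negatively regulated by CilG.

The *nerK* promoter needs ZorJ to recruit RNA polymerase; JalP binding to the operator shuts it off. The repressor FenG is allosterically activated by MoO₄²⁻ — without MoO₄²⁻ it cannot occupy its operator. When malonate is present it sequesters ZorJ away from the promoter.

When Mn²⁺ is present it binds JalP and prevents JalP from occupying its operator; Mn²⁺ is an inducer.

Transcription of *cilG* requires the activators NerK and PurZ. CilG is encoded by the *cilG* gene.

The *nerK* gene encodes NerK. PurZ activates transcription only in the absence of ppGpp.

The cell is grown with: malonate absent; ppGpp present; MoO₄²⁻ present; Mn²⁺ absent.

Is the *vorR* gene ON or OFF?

OFF

MoO₄²⁻ is present, so FenG is active.
Malonate is absent, so ZorJ is active.
Mn²⁺ is absent, so JalP is active.
With repressor JalP bound, *nerK* is not transcribed.
So NerK is not produced.
ppGpp is present, so PurZ is inactive.
Required activator NerK is absent, so *cilG* is not transcribed.
So CilG is not produced.
With no repressor bound, *zorM* is transcribed.
So ZorM is produced and active.
With repressor FenG bound, *vorR* is not transcribed.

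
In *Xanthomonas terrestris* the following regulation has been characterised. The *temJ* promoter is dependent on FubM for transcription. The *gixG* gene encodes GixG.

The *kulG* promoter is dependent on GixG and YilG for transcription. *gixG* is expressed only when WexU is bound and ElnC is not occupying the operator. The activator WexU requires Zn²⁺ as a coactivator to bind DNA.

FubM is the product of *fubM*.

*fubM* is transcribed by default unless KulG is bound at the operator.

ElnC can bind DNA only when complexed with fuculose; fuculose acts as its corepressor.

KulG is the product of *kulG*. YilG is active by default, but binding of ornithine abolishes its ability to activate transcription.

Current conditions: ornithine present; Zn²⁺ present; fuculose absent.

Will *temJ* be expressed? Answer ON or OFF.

ON

Fuculose is absent, so ElnC is inactive.
Zn²⁺ is present, so WexU is active.
No repressor is bound and WexU is active, so *gixG* is transcribed.
So GixG is produced and active.
Ornithine is present, so YilG is inactive.
Required activator YilG is absent, so *kulG* is not transcribed.
So KulG is not produced.
With no repressor bound, *fubM* is transcribed.
So FubM is produced and active.
No repressor is bound and FubM is active, so *temJ* is transcribed.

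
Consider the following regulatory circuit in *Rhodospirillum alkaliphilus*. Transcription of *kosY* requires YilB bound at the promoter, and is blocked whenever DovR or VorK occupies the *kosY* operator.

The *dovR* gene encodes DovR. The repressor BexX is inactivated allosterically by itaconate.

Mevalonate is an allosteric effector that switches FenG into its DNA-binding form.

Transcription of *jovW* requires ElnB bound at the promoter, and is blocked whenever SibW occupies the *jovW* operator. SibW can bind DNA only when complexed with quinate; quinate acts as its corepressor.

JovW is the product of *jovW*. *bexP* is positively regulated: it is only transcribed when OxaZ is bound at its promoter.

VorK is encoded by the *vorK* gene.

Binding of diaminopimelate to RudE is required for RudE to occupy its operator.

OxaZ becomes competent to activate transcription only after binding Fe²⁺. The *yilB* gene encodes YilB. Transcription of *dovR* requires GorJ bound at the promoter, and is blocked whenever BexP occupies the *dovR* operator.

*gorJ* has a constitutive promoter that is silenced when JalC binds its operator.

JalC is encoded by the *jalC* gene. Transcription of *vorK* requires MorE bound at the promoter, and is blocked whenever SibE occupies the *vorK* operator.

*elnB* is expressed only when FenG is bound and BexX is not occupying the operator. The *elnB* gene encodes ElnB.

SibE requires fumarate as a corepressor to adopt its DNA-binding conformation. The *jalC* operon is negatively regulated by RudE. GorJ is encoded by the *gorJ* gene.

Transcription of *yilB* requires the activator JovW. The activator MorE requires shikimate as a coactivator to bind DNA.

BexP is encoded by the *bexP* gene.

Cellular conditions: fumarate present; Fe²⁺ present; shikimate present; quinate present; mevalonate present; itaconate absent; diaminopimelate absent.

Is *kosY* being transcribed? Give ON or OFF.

Fe²⁺ is present, so OxaZ is active.
No repressor is bound and OxaZ is active, so *bexP* is transcribed.
So BexP is produced and active.
Diaminopimelate is absent, so RudE is inactive.
With no repressor bound, *jalC* is transcribed.
So JalC is produced and active.
With repressor JalC bound, *gorJ* is not transcribed.
So GorJ is not produced.
With repressor BexP bound, *dovR* is not transcribed.
So DovR is not produced.
Shikimate is present, so MorE is active.
Fumarate is present, so SibE is active.
With repressor SibE bound, *vorK* is not transcribed.
So VorK is not produced.
Quinate is present, so SibW is active.
Mevalonate is present, so FenG is active.
Itaconate is absent, so BexX is active.
With repressor BexX bound, *elnB* is not transcribed.
So ElnB is not produced.
With repressor SibW bound, *jovW* is not transcribed.
So JovW is not produced.
Required activator JovW is absent, so *yilB* is not transcribed.
So YilB is not produced.
Required activator YilB is absent, so *kosY* is not transcribed.

OFF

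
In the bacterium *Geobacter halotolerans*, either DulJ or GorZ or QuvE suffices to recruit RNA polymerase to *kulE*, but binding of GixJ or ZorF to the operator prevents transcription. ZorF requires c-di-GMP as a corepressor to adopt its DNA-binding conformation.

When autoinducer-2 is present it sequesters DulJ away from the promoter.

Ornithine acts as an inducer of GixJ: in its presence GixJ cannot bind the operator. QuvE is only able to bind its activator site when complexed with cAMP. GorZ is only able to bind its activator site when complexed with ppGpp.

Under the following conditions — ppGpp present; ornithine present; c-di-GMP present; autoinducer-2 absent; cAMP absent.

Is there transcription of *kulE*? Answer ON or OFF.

OFF

Autoinducer-2 is absent, so DulJ is active.
Ornithine is present, so GixJ is inactive.
ppGpp is present, so GorZ is active.
cAMP is absent, so QuvE is inactive.
c-di-GMP is present, so ZorF is active.
With repressor ZorF bound, *kulE* is not transcribed.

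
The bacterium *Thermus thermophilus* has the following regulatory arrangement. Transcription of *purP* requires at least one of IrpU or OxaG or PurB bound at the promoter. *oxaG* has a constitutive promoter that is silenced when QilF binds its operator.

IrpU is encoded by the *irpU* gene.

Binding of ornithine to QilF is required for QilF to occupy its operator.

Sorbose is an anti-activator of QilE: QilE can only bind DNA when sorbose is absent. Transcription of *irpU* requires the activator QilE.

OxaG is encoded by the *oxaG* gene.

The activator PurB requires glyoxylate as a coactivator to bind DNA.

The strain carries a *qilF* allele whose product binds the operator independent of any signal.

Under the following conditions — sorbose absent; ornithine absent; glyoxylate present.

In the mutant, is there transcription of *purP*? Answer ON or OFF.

ON

Sorbose is absent, so QilE is active.
No repressor is bound and QilE is active, so *irpU* is transcribed.
So IrpU is produced and active.
QilF is constitutively active in this strain.
With repressor QilF bound, *oxaG* is not transcribed.
So OxaG is not produced.
Glyoxylate is present, so PurB is active.
Activator IrpU is present, so *purP* is transcribed.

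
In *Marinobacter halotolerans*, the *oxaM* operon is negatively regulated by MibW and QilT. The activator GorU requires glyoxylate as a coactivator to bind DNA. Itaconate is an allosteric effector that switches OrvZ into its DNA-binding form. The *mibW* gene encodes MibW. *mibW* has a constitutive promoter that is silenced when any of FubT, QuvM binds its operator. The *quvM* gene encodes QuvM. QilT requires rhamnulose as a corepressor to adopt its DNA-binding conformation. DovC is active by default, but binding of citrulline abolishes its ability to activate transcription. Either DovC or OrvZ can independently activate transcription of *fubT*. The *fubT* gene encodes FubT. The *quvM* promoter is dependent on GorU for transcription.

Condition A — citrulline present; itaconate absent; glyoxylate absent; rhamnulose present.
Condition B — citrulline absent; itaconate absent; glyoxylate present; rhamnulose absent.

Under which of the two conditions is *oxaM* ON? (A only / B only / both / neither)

Condition A:
Citrulline is present, so DovC is inactive.
Itaconate is absent, so OrvZ is inactive.
No activator is available at the *fubT* promoter, so *fubT* is not transcribed.
So FubT is not produced.
Glyoxylate is absent, so GorU is inactive.
Required activator GorU is absent, so *quvM* is not transcribed.
So QuvM is not produced.
With no repressor bound, *mibW* is transcribed.
So MibW is produced and active.
Rhamnulose is present, so QilT is active.
With repressor MibW bound, *oxaM* is not transcribed.
→ *oxaM* is OFF in A.
Condition B:
Citrulline is absent, so DovC is active.
Itaconate is absent, so OrvZ is inactive.
Activator DovC is present, so *fubT* is transcribed.
So FubT is produced and active.
Glyoxylate is present, so GorU is active.
No repressor is bound and GorU is active, so *quvM* is transcribed.
So QuvM is produced and active.
With repressor FubT bound, *mibW* is not transcribed.
So MibW is not produced.
Rhamnulose is absent, so QilT is inactive.
With no repressor bound, *oxaM* is transcribed.
→ *oxaM* is ON in B.

B only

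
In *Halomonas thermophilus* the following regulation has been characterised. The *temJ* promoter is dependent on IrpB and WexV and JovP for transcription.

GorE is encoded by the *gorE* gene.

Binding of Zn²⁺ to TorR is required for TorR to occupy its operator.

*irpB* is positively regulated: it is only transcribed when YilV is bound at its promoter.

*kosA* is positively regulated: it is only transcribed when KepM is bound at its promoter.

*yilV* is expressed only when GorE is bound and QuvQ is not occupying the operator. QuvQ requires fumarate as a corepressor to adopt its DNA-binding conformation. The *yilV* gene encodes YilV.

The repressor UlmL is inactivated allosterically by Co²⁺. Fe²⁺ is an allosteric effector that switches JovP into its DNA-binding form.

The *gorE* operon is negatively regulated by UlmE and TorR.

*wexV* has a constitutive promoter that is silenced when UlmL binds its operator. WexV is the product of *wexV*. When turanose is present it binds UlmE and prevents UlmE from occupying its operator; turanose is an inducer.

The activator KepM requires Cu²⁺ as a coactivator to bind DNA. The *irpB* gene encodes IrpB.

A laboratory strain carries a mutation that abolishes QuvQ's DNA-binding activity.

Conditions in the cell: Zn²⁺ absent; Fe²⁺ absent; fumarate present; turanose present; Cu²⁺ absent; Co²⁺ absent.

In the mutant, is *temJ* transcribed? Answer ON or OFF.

Turanose is present, so UlmE is inactive.
Zn²⁺ is absent, so TorR is inactive.
With no repressor bound, *gorE* is transcribed.
So GorE is produced and active.
QuvQ is non-functional in this strain, so it has no effect.
No repressor is bound and GorE is active, so *yilV* is transcribed.
So YilV is produced and active.
No repressor is bound and YilV is active, so *irpB* is transcribed.
So IrpB is produced and active.
Co²⁺ is absent, so UlmL is active.
With repressor UlmL bound, *wexV* is not transcribed.
So WexV is not produced.
Fe²⁺ is absent, so JovP is inactive.
Required activator WexV is absent, so *temJ* is not transcribed.

OFF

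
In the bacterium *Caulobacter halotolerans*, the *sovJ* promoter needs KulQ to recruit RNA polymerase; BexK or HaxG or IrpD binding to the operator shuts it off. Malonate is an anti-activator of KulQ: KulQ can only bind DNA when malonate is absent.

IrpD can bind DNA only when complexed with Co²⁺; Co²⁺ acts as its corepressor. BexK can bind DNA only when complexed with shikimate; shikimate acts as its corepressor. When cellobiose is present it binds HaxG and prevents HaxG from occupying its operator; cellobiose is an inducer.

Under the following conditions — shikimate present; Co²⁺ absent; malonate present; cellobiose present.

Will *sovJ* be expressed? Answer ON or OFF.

Shikimate is present, so BexK is active.
Cellobiose is present, so HaxG is inactive.
Co²⁺ is absent, so IrpD is inactive.
Malonate is present, so KulQ is inactive.
With repressor BexK bound, *sovJ* is not transcribed.

OFF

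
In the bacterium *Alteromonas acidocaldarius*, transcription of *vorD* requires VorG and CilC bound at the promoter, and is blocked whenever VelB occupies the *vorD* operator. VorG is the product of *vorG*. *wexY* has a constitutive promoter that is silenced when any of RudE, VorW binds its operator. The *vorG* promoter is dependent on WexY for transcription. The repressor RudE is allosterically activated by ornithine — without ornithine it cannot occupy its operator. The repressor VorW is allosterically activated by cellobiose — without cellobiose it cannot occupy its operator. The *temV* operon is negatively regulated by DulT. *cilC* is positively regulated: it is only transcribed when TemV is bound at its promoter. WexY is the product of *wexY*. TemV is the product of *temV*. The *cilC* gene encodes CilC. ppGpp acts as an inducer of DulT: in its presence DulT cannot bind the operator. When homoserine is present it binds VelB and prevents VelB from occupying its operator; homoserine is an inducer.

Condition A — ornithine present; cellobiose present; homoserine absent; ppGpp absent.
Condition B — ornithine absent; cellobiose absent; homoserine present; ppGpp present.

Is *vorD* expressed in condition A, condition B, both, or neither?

B only

Condition A:
Ornithine is present, so RudE is active.
Cellobiose is present, so VorW is active.
With repressor RudE bound, *wexY* is not transcribed.
So WexY is not produced.
Required activator WexY is absent, so *vorG* is not transcribed.
So VorG is not produced.
Homoserine is absent, so VelB is active.
ppGpp is absent, so DulT is active.
With repressor DulT bound, *temV* is not transcribed.
So TemV is not produced.
Required activator TemV is absent, so *cilC* is not transcribed.
So CilC is not produced.
With repressor VelB bound, *vorD* is not transcribed.
→ *vorD* is OFF in A.
Condition B:
Ornithine is absent, so RudE is inactive.
Cellobiose is absent, so VorW is inactive.
With no repressor bound, *wexY* is transcribed.
So WexY is produced and active.
No repressor is bound and WexY is active, so *vorG* is transcribed.
So VorG is produced and active.
Homoserine is present, so VelB is inactive.
ppGpp is present, so DulT is inactive.
With no repressor bound, *temV* is transcribed.
So TemV is produced and active.
No repressor is bound and TemV is active, so *cilC* is transcribed.
So CilC is produced and active.
No repressor is bound and VorG and CilC are active, so *vorD* is transcribed.
→ *vorD* is ON in B.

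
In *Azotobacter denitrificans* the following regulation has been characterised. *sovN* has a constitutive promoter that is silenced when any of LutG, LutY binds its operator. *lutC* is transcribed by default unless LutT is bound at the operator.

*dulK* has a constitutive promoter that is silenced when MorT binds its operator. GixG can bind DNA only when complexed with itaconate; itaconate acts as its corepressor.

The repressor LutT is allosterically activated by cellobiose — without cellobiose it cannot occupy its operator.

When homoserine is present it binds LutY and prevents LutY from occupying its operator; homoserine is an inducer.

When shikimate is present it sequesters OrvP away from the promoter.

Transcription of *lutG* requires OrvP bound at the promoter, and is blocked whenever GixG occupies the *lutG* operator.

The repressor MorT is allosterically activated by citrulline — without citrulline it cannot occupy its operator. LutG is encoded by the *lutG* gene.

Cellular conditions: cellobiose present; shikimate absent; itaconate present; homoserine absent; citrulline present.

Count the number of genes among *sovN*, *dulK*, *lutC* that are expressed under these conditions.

Itaconate is present, so GixG is active.
Shikimate is absent, so OrvP is active.
With repressor GixG bound, *lutG* is not transcribed.
So LutG is not produced.
Homoserine is absent, so LutY is active.
With repressor LutY bound, *sovN* is not transcribed.
→ *sovN* is OFF.
Citrulline is present, so MorT is active.
With repressor MorT bound, *dulK* is not transcribed.
→ *dulK* is OFF.
Cellobiose is present, so LutT is active.
With repressor LutT bound, *lutC* is not transcribed.
→ *lutC* is OFF.
0 of the 3 genes are transcribed.

0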